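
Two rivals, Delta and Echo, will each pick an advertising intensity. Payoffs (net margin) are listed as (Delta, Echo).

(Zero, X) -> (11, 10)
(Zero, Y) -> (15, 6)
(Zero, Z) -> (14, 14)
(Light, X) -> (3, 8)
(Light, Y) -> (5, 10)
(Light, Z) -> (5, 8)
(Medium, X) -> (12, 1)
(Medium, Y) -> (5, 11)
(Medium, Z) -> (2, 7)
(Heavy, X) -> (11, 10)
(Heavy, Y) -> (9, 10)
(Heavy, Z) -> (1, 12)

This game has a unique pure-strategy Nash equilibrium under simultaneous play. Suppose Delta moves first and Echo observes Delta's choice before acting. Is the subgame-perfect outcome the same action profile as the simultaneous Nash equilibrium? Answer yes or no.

yes

Echo best-responds to each possible Delta move:
- Zero: Echo compares 10, 6, 14 and picks Z; Delta would get 14.
- Light: Echo compares 8, 10, 8 and picks Y; Delta would get 5.
- Medium: Echo compares 1, 11, 7 and picks Y; Delta would get 5.
- Heavy: Echo compares 10, 10, 12 and picks Z; Delta would get 1.
Delta's induced payoffs are 14, 5, 5, 1, so Delta commits to Zero. Subgame-perfect outcome: (Zero, Z) with payoffs (14, 14).
For the simultaneous game, intersect best replies.
Delta's best replies: X→Medium; Y→Zero; Z→Zero.
Echo's best replies: Zero→Z; Light→Y; Medium→Y; Heavy→Z.
Only (Zero, Z) has each player best-responding; Nash payoffs (14, 14).
Sequential outcome (Zero, Z) coincides with the Nash profile (Zero, Z).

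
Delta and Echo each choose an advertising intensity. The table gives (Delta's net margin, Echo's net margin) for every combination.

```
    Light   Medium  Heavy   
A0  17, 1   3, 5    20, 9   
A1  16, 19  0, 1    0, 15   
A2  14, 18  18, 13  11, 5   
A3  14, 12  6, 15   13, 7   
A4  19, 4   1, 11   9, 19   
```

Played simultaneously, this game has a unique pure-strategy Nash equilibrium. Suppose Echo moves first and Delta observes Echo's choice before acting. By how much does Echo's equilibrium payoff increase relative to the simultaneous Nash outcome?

Work backward from Delta's decision.
- Light: Delta compares 17, 16, 14, 14, 19 and picks A4; Echo would get 4.
- Medium: Delta compares 3, 0, 18, 6, 1 and picks A2; Echo would get 13.
- Heavy: Delta compares 20, 0, 11, 13, 9 and picks A0; Echo would get 9.
Maximizing over 4, 13, 9, Echo chooses Medium. Subgame-perfect outcome: (A2, Medium) with payoffs (18, 13).
Now find the simultaneous Nash equilibrium.
Delta's best replies: Light→A4; Medium→A2; Heavy→A0.
Echo's best replies: A0→Heavy; A1→Light; A2→Light; A3→Medium; A4→Heavy.
Only (A0, Heavy) has each player best-responding; Nash payoffs (20, 9).
Echo's commitment gain: 13 − 9 = 4.

4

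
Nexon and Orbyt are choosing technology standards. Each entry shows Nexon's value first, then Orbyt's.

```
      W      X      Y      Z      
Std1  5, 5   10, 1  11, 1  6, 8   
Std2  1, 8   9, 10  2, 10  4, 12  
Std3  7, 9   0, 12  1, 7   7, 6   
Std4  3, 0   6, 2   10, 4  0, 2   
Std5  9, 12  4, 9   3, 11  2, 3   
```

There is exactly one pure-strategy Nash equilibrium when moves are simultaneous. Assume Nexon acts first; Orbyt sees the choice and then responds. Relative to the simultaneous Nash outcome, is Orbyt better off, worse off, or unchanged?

Solve by backward induction (Nexon leads).
- Std1 → Orbyt plays Z (best of 5, 1, 1, 8); Nexon gets 6.
- Std2 → Orbyt plays Z (best of 8, 10, 10, 12); Nexon gets 4.
- Std3 → Orbyt plays X (best of 9, 12, 7, 6); Nexon gets 0.
- Std4 → Orbyt plays Y (best of 0, 2, 4, 2); Nexon gets 10.
- Std5 → Orbyt plays W (best of 12, 9, 11, 3); Nexon gets 9.
Among 6, 4, 0, 10, 9, the best is 10 at Std4. Subgame-perfect outcome: (Std4, Y) with payoffs (10, 4).
Now find the simultaneous Nash equilibrium.
Nexon's best replies: W→Std5; X→Std1; Y→Std1; Z→Std3.
Orbyt's best replies: Std1→Z; Std2→Z; Std3→X; Std4→Y; Std5→W.
Only (Std5, W) has each player best-responding; Nash payoffs (9, 12).
Orbyt earns 4 sequentially versus 12 at the Nash outcome: worse off.

worse off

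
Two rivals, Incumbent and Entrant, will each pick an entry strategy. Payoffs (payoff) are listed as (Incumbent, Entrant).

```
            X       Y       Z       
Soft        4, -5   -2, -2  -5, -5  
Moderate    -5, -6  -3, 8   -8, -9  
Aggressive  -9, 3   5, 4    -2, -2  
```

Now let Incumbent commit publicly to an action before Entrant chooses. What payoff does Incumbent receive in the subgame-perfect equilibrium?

Solve by backward induction (Incumbent leads).
- Soft: Entrant compares -5, -2, -5 and picks Y; Incumbent would get -2.
- Moderate: Entrant compares -6, 8, -9 and picks Y; Incumbent would get -3.
- Aggressive: Entrant compares 3, 4, -2 and picks Y; Incumbent would get 5.
Incumbent's induced payoffs are -2, -3, 5, so Incumbent commits to Aggressive. Subgame-perfect outcome: (Aggressive, Y) with payoffs (5, 4).

5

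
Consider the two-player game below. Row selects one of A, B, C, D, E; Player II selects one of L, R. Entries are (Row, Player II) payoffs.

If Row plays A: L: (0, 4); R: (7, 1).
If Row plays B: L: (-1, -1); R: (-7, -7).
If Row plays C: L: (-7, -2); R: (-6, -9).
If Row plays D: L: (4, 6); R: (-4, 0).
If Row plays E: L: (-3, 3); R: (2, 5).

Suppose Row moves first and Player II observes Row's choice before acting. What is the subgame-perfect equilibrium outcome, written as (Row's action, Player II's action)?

(D, L)

Player II best-responds to each possible Row move:
- A: BR = L, leader payoff 0.
- B: BR = L, leader payoff -1.
- C: BR = L, leader payoff -7.
- D: BR = L, leader payoff 4.
- E: BR = R, leader payoff 2.
Row's induced payoffs are 0, -1, -7, 4, 2, so Row commits to D. Subgame-perfect outcome: (D, L) with payoffs (4, 6).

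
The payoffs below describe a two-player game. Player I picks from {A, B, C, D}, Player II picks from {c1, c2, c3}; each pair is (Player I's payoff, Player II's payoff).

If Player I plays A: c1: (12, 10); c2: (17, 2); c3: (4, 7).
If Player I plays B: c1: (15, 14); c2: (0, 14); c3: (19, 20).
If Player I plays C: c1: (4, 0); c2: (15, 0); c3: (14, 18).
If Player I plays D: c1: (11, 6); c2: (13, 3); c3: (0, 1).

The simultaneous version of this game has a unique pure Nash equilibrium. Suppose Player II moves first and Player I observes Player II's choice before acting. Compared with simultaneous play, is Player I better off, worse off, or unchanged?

unchanged

Solve by backward induction (Player II leads).
- c1 → Player I plays B (best of 12, 15, 4, 11); Player II gets 14.
- c2 → Player I plays A (best of 17, 0, 15, 13); Player II gets 2.
- c3 → Player I plays B (best of 4, 19, 14, 0); Player II gets 20.
Player II's induced payoffs are 14, 2, 20, so Player II commits to c3. Subgame-perfect outcome: (B, c3) with payoffs (19, 20).
For the simultaneous game, intersect best replies.
Player I's best replies: c1→B; c2→A; c3→B.
Player II's best replies: A→c1; B→c3; C→c3; D→c1.
Only (B, c3) has each player best-responding; Nash payoffs (19, 20).
Player I earns 19 sequentially versus 19 at the Nash outcome: unchanged.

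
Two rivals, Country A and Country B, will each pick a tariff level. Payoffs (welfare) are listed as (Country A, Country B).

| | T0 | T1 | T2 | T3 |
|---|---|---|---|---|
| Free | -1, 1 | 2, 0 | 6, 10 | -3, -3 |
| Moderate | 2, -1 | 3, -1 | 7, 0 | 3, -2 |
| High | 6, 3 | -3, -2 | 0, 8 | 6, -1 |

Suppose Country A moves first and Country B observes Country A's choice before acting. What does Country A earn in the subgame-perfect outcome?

7

Backward induction with Country A moving first.
- Free: Country B compares 1, 0, 10, -3 and picks T2; Country A would get 6.
- Moderate: Country B compares -1, -1, 0, -2 and picks T2; Country A would get 7.
- High: Country B compares 3, -2, 8, -1 and picks T2; Country A would get 0.
Among 6, 7, 0, the best is 7 at Moderate. Subgame-perfect outcome: (Moderate, T2) with payoffs (7, 0).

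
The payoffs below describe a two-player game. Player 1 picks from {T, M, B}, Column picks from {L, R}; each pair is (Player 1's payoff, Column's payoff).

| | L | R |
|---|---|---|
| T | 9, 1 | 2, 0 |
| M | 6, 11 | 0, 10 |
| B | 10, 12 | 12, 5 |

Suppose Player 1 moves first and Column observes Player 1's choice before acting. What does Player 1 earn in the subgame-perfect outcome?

Backward induction with Player 1 moving first.
- T: BR = L, leader payoff 9.
- M: BR = L, leader payoff 6.
- B: BR = L, leader payoff 10.
Player 1's induced payoffs are 9, 6, 10, so Player 1 commits to B. Subgame-perfect outcome: (B, L) with payoffs (10, 12).

10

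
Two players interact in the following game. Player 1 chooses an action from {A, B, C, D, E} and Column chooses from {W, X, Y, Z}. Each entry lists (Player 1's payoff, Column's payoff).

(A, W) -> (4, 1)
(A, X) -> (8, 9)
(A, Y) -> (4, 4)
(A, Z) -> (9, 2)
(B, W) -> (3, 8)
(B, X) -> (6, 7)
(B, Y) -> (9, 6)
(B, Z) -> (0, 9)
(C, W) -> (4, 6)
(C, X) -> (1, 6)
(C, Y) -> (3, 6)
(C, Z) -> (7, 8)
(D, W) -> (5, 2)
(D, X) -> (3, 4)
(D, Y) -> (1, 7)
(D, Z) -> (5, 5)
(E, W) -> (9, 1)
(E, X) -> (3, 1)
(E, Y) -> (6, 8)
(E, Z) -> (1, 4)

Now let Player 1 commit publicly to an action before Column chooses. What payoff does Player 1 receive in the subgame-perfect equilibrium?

8

Column best-responds to each possible Player 1 move:
- A: Column compares 1, 9, 4, 2 and picks X; Player 1 would get 8.
- B: Column compares 8, 7, 6, 9 and picks Z; Player 1 would get 0.
- C: Column compares 6, 6, 6, 8 and picks Z; Player 1 would get 7.
- D: Column compares 2, 4, 7, 5 and picks Y; Player 1 would get 1.
- E: Column compares 1, 1, 8, 4 and picks Y; Player 1 would get 6.
Maximizing over 8, 0, 7, 1, 6, Player 1 chooses A. Subgame-perfect outcome: (A, X) with payoffs (8, 9).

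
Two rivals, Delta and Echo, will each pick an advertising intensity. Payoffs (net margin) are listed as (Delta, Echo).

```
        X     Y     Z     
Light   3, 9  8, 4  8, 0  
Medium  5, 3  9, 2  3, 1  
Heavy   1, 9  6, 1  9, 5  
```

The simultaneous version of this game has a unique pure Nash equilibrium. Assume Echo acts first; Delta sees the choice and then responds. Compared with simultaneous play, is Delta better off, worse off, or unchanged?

Backward induction with Echo moving first.
- X → Delta plays Medium (best of 3, 5, 1); Echo gets 3.
- Y → Delta plays Medium (best of 8, 9, 6); Echo gets 2.
- Z → Delta plays Heavy (best of 8, 3, 9); Echo gets 5.
Maximizing over 3, 2, 5, Echo chooses Z. Subgame-perfect outcome: (Heavy, Z) with payoffs (9, 5).
For the simultaneous game, intersect best replies.
Delta's best replies: X→Medium; Y→Medium; Z→Heavy.
Echo's best replies: Light→X; Medium→X; Heavy→X.
Only (Medium, X) has each player best-responding; Nash payoffs (5, 3).
Delta earns 9 sequentially versus 5 at the Nash outcome: better off.

better off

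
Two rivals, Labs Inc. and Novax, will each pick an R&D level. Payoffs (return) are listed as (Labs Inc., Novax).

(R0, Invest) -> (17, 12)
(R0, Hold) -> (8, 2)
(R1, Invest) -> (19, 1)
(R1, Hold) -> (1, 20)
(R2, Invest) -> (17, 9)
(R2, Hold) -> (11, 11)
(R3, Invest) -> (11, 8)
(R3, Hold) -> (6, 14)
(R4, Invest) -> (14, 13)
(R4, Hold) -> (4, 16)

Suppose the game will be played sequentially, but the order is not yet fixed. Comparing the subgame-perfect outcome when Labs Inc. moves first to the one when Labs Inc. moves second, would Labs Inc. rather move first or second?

If Labs Inc. leads: Novax's best replies are R0→Invest, R1→Hold, R2→Hold, R3→Hold, R4→Hold; Labs Inc.'s induced payoffs 17, 1, 11, 6, 4; outcome (R0, Invest), payoffs (17, 12).
If Novax leads: Labs Inc.'s best replies are Invest→R1, Hold→R2; Novax's induced payoffs 1, 11; outcome (R2, Hold), payoffs (11, 11).
Labs Inc. gets 17 moving first and 11 moving second, so Labs Inc. prefers to move first.

first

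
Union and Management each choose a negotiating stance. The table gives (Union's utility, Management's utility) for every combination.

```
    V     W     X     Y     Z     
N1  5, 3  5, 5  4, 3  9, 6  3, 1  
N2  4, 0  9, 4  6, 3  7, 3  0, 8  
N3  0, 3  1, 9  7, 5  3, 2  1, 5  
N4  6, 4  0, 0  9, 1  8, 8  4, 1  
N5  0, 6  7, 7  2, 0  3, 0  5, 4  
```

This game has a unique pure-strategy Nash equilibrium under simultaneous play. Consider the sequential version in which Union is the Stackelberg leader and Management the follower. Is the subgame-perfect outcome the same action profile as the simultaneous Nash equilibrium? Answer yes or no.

yes

Backward induction with Union moving first.
- N1: Management compares 3, 5, 3, 6, 1 and picks Y; Union would get 9.
- N2: Management compares 0, 4, 3, 3, 8 and picks Z; Union would get 0.
- N3: Management compares 3, 9, 5, 2, 5 and picks W; Union would get 1.
- N4: Management compares 4, 0, 1, 8, 1 and picks Y; Union would get 8.
- N5: Management compares 6, 7, 0, 0, 4 and picks W; Union would get 7.
Maximizing over 9, 0, 1, 8, 7, Union chooses N1. Subgame-perfect outcome: (N1, Y) with payoffs (9, 6).
Now find the simultaneous Nash equilibrium.
Union's best replies: V→N4; W→N2; X→N4; Y→N1; Z→N5.
Management's best replies: N1→Y; N2→Z; N3→W; N4→Y; N5→W.
The unique mutual best reply is (N1, Y), giving (9, 6).
Sequential outcome (N1, Y) coincides with the Nash profile (N1, Y).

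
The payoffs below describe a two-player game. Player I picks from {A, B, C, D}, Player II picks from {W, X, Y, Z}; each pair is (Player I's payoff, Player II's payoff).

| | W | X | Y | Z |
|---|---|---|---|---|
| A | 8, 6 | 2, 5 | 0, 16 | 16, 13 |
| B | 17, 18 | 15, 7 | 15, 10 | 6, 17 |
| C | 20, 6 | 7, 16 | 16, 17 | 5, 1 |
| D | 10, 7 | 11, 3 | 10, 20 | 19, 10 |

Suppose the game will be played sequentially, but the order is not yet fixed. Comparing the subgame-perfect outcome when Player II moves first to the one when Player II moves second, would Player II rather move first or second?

If Player I leads: Player II's best replies are A→Y, B→W, C→Y, D→Y; Player I's induced payoffs 0, 17, 16, 10; outcome (B, W), payoffs (17, 18).
If Player II leads: Player I's best replies are W→C, X→B, Y→C, Z→D; Player II's induced payoffs 6, 7, 17, 10; outcome (C, Y), payoffs (16, 17).
Player II gets 17 moving first and 18 moving second, so Player II prefers to move second.

second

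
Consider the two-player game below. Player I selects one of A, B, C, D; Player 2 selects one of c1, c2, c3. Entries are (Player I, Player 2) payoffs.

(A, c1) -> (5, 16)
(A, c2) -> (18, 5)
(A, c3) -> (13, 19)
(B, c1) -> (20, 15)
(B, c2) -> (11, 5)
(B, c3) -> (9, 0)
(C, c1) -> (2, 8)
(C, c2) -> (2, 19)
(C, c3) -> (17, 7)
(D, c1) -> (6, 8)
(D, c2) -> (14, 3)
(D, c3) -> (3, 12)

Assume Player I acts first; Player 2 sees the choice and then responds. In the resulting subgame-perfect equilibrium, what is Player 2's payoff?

15

Player 2 best-responds to each possible Player I move:
- A: BR = c3, leader payoff 13.
- B: BR = c1, leader payoff 20.
- C: BR = c2, leader payoff 2.
- D: BR = c3, leader payoff 3.
Maximizing over 13, 20, 2, 3, Player I chooses B. Subgame-perfect outcome: (B, c1) with payoffs (20, 15).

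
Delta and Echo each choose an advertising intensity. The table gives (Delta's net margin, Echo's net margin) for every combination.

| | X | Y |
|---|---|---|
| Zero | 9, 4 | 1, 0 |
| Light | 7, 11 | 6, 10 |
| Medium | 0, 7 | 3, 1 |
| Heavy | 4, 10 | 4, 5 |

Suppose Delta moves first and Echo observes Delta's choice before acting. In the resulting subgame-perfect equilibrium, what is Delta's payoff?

Echo best-responds to each possible Delta move:
- Zero → Echo plays X (best of 4, 0); Delta gets 9.
- Light → Echo plays X (best of 11, 10); Delta gets 7.
- Medium → Echo plays X (best of 7, 1); Delta gets 0.
- Heavy → Echo plays X (best of 10, 5); Delta gets 4.
Delta's induced payoffs are 9, 7, 0, 4, so Delta commits to Zero. Subgame-perfect outcome: (Zero, X) with payoffs (9, 4).

9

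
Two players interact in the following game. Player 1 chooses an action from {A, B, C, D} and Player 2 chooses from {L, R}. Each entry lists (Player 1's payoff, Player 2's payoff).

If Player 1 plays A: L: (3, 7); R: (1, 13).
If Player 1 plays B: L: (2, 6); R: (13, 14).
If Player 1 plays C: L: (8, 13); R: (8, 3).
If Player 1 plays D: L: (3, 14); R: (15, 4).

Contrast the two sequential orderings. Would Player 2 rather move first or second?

second

If Player 1 leads: Player 2's best replies are A→R, B→R, C→L, D→L; Player 1's induced payoffs 1, 13, 8, 3; outcome (B, R), payoffs (13, 14).
If Player 2 leads: Player 1's best replies are L→C, R→D; Player 2's induced payoffs 13, 4; outcome (C, L), payoffs (8, 13).
Player 2 gets 13 moving first and 14 moving second, so Player 2 prefers to move second.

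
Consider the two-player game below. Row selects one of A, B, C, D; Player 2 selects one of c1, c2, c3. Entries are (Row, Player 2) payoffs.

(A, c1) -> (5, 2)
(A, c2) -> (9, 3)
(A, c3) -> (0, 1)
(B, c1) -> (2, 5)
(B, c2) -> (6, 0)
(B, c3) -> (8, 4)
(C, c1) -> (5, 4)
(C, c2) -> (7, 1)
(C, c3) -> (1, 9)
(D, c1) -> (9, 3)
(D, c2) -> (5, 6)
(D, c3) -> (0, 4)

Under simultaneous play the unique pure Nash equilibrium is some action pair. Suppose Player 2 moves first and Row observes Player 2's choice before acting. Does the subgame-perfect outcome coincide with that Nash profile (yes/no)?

no

Row best-responds to each possible Player 2 move:
- c1: BR = D, leader payoff 3.
- c2: BR = A, leader payoff 3.
- c3: BR = B, leader payoff 4.
Maximizing over 3, 3, 4, Player 2 chooses c3. Subgame-perfect outcome: (B, c3) with payoffs (8, 4).
Now find the simultaneous Nash equilibrium.
Row's best replies: c1→D; c2→A; c3→B.
Player 2's best replies: A→c2; B→c1; C→c3; D→c2.
The unique mutual best reply is (A, c2), giving (9, 3).
Sequential outcome (B, c3) differs from the Nash profile (A, c2).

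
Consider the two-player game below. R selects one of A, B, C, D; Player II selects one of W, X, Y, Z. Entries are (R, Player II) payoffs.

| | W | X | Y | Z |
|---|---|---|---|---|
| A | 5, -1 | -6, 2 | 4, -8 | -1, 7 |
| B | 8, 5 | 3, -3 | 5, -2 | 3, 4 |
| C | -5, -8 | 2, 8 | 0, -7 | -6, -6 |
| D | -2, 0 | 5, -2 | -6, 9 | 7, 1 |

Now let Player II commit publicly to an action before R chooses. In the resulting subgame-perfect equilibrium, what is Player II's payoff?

5

Solve by backward induction (Player II leads).
- W: R compares 5, 8, -5, -2 and picks B; Player II would get 5.
- X: R compares -6, 3, 2, 5 and picks D; Player II would get -2.
- Y: R compares 4, 5, 0, -6 and picks B; Player II would get -2.
- Z: R compares -1, 3, -6, 7 and picks D; Player II would get 1.
Player II's induced payoffs are 5, -2, -2, 1, so Player II commits to W. Subgame-perfect outcome: (B, W) with payoffs (8, 5).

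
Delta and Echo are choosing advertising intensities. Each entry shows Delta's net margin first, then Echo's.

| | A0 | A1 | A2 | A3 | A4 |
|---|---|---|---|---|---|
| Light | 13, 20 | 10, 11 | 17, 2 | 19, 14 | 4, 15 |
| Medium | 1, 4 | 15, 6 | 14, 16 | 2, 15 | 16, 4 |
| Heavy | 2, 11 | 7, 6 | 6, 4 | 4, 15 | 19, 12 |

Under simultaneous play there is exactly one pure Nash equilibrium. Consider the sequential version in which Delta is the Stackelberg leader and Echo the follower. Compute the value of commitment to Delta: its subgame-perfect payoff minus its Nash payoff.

1

Solve by backward induction (Delta leads).
- Light: Echo compares 20, 11, 2, 14, 15 and picks A0; Delta would get 13.
- Medium: Echo compares 4, 6, 16, 15, 4 and picks A2; Delta would get 14.
- Heavy: Echo compares 11, 6, 4, 15, 12 and picks A3; Delta would get 4.
Among 13, 14, 4, the best is 14 at Medium. Subgame-perfect outcome: (Medium, A2) with payoffs (14, 16).
Now find the simultaneous Nash equilibrium.
Delta's best replies: A0→Light; A1→Medium; A2→Light; A3→Light; A4→Heavy.
Echo's best replies: Light→A0; Medium→A2; Heavy→A3.
The unique mutual best reply is (Light, A0), giving (13, 20).
Delta's commitment gain: 14 − 13 = 1.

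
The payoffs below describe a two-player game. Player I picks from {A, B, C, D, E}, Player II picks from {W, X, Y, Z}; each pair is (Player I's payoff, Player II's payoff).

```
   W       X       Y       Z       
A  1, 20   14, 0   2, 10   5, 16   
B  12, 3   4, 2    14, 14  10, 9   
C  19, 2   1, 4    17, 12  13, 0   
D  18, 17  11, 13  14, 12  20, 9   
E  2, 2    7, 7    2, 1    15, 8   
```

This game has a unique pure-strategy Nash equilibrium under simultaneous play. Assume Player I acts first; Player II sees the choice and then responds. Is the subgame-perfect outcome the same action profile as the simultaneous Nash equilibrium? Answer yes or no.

no

Solve by backward induction (Player I leads).
- A: BR = W, leader payoff 1.
- B: BR = Y, leader payoff 14.
- C: BR = Y, leader payoff 17.
- D: BR = W, leader payoff 18.
- E: BR = Z, leader payoff 15.
Among 1, 14, 17, 18, 15, the best is 18 at D. Subgame-perfect outcome: (D, W) with payoffs (18, 17).
Under simultaneous play:
Player I's best replies: W→C; X→A; Y→C; Z→D.
Player II's best replies: A→W; B→Y; C→Y; D→W; E→Z.
Only (C, Y) has each player best-responding; Nash payoffs (17, 12).
Sequential outcome (D, W) differs from the Nash profile (C, Y).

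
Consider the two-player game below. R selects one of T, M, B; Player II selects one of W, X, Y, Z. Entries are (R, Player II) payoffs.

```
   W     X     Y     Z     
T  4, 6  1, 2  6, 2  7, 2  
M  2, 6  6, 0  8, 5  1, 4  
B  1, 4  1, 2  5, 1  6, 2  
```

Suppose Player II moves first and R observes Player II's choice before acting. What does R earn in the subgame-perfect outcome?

4

Solve by backward induction (Player II leads).
- W → R plays T (best of 4, 2, 1); Player II gets 6.
- X → R plays M (best of 1, 6, 1); Player II gets 0.
- Y → R plays M (best of 6, 8, 5); Player II gets 5.
- Z → R plays T (best of 7, 1, 6); Player II gets 2.
Player II's induced payoffs are 6, 0, 5, 2, so Player II commits to W. Subgame-perfect outcome: (T, W) with payoffs (4, 6).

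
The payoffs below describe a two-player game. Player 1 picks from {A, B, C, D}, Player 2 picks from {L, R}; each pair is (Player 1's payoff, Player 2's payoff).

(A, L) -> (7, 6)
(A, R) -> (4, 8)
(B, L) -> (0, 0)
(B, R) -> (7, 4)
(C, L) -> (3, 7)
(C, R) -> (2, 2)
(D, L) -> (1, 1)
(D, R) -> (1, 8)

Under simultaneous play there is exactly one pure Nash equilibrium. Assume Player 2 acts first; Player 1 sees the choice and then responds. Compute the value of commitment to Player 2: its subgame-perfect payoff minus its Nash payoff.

2

Player 1 best-responds to each possible Player 2 move:
- L: BR = A, leader payoff 6.
- R: BR = B, leader payoff 4.
Maximizing over 6, 4, Player 2 chooses L. Subgame-perfect outcome: (A, L) with payoffs (7, 6).
Now find the simultaneous Nash equilibrium.
Player 1's best replies: L→A; R→B.
Player 2's best replies: A→R; B→R; C→L; D→R.
The unique mutual best reply is (B, R), giving (7, 4).
Player 2's commitment gain: 6 − 4 = 2.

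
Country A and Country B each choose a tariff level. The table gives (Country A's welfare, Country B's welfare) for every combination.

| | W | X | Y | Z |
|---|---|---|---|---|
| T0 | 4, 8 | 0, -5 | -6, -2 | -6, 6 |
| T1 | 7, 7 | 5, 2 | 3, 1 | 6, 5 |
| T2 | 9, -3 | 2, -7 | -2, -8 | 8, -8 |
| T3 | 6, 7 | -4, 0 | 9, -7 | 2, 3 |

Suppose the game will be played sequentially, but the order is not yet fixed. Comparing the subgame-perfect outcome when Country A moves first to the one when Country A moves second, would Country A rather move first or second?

If Country A leads: Country B's best replies are T0→W, T1→W, T2→W, T3→W; Country A's induced payoffs 4, 7, 9, 6; outcome (T2, W), payoffs (9, -3).
If Country B leads: Country A's best replies are W→T2, X→T1, Y→T3, Z→T2; Country B's induced payoffs -3, 2, -7, -8; outcome (T1, X), payoffs (5, 2).
Country A gets 9 moving first and 5 moving second, so Country A prefers to move first.

first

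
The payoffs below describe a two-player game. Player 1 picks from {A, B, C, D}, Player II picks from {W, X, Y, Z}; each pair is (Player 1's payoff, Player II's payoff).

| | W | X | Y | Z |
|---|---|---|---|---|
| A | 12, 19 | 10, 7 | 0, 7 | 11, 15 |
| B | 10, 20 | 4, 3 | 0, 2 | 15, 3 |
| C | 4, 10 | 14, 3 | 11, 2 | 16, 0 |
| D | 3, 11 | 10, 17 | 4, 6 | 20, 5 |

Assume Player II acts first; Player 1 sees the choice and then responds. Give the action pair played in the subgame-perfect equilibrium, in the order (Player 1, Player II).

Backward induction with Player II moving first.
- W: Player 1 compares 12, 10, 4, 3 and picks A; Player II would get 19.
- X: Player 1 compares 10, 4, 14, 10 and picks C; Player II would get 3.
- Y: Player 1 compares 0, 0, 11, 4 and picks C; Player II would get 2.
- Z: Player 1 compares 11, 15, 16, 20 and picks D; Player II would get 5.
Maximizing over 19, 3, 2, 5, Player II chooses W. Subgame-perfect outcome: (A, W) with payoffs (12, 19).

(A, W)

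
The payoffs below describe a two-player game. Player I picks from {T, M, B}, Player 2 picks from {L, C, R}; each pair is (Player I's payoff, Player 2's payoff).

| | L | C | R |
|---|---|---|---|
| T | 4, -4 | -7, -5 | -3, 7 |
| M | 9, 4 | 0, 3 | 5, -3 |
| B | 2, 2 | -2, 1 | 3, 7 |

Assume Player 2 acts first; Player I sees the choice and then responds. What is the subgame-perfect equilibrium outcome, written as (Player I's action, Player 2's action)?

Backward induction with Player 2 moving first.
- L: Player I compares 4, 9, 2 and picks M; Player 2 would get 4.
- C: Player I compares -7, 0, -2 and picks M; Player 2 would get 3.
- R: Player I compares -3, 5, 3 and picks M; Player 2 would get -3.
Among 4, 3, -3, the best is 4 at L. Subgame-perfect outcome: (M, L) with payoffs (9, 4).

(M, L)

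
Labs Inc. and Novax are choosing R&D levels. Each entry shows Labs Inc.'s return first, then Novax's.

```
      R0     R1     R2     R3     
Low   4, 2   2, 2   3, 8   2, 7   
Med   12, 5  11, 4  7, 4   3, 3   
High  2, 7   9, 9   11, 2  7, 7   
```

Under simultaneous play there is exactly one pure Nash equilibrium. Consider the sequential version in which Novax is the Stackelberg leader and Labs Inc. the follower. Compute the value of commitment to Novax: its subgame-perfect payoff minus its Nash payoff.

2

Work backward from Labs Inc.'s decision.
- R0: BR = Med, leader payoff 5.
- R1: BR = Med, leader payoff 4.
- R2: BR = High, leader payoff 2.
- R3: BR = High, leader payoff 7.
Among 5, 4, 2, 7, the best is 7 at R3. Subgame-perfect outcome: (High, R3) with payoffs (7, 7).
Now find the simultaneous Nash equilibrium.
Labs Inc.'s best replies: R0→Med; R1→Med; R2→High; R3→High.
Novax's best replies: Low→R2; Med→R0; High→R1.
The unique mutual best reply is (Med, R0), giving (12, 5).
Novax's commitment gain: 7 − 5 = 2.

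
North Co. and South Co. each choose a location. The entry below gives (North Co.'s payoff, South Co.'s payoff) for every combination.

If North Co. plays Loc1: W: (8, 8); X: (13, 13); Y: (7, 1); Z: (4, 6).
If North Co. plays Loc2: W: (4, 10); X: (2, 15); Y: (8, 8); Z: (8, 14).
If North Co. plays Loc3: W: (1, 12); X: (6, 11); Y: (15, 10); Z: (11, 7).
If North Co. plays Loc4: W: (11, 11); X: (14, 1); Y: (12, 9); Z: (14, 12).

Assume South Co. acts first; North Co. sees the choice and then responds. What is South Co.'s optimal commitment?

North Co. best-responds to each possible South Co. move:
- W: North Co. compares 8, 4, 1, 11 and picks Loc4; South Co. would get 11.
- X: North Co. compares 13, 2, 6, 14 and picks Loc4; South Co. would get 1.
- Y: North Co. compares 7, 8, 15, 12 and picks Loc3; South Co. would get 10.
- Z: North Co. compares 4, 8, 11, 14 and picks Loc4; South Co. would get 12.
Maximizing over 11, 1, 10, 12, South Co. chooses Z. Subgame-perfect outcome: (Loc4, Z) with payoffs (14, 12).

Z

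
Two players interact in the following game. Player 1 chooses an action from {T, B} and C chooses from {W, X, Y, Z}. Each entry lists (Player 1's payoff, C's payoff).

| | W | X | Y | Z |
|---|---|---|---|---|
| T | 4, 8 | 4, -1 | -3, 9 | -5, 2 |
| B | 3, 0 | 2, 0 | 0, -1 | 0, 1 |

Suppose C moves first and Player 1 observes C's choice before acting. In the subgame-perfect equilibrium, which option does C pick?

W

Solve by backward induction (C leads).
- W: BR = T, leader payoff 8.
- X: BR = T, leader payoff -1.
- Y: BR = B, leader payoff -1.
- Z: BR = B, leader payoff 1.
C's induced payoffs are 8, -1, -1, 1, so C commits to W. Subgame-perfect outcome: (T, W) with payoffs (4, 8).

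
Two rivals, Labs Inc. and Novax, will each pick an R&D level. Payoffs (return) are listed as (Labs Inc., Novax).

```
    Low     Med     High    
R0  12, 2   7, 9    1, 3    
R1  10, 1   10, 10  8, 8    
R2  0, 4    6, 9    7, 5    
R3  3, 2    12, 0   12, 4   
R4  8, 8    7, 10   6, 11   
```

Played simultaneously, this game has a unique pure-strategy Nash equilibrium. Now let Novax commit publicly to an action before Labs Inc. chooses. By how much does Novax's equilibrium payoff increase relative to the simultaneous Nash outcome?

Solve by backward induction (Novax leads).
- Low: Labs Inc. compares 12, 10, 0, 3, 8 and picks R0; Novax would get 2.
- Med: Labs Inc. compares 7, 10, 6, 12, 7 and picks R3; Novax would get 0.
- High: Labs Inc. compares 1, 8, 7, 12, 6 and picks R3; Novax would get 4.
Novax's induced payoffs are 2, 0, 4, so Novax commits to High. Subgame-perfect outcome: (R3, High) with payoffs (12, 4).
Now find the simultaneous Nash equilibrium.
Labs Inc.'s best replies: Low→R0; Med→R3; High→R3.
Novax's best replies: R0→Med; R1→Med; R2→Med; R3→High; R4→High.
Only (R3, High) has each player best-responding; Nash payoffs (12, 4).
Novax's commitment gain: 4 − 4 = 0.

0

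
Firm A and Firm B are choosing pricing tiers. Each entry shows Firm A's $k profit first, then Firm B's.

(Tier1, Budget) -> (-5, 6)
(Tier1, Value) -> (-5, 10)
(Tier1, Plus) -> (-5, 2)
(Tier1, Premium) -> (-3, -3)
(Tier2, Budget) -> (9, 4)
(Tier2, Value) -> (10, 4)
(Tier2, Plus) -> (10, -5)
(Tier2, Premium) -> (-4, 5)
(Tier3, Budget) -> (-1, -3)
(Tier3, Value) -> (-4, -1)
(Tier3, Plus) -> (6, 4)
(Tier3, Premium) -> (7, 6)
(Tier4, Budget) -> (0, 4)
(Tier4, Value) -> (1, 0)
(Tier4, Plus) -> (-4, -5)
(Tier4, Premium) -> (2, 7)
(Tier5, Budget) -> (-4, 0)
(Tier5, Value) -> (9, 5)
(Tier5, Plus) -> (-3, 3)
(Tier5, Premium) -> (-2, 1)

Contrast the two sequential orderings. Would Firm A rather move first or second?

first

If Firm A leads: Firm B's best replies are Tier1→Value, Tier2→Premium, Tier3→Premium, Tier4→Premium, Tier5→Value; Firm A's induced payoffs -5, -4, 7, 2, 9; outcome (Tier5, Value), payoffs (9, 5).
If Firm B leads: Firm A's best replies are Budget→Tier2, Value→Tier2, Plus→Tier2, Premium→Tier3; Firm B's induced payoffs 4, 4, -5, 6; outcome (Tier3, Premium), payoffs (7, 6).
Firm A gets 9 moving first and 7 moving second, so Firm A prefers to move first.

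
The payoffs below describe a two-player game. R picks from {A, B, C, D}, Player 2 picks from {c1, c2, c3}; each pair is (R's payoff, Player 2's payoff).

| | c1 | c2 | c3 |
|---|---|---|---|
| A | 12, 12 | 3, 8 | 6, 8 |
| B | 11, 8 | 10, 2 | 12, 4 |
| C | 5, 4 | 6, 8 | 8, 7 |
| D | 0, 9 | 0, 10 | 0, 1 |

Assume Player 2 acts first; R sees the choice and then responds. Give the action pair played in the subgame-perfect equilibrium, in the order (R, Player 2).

Backward induction with Player 2 moving first.
- c1: R compares 12, 11, 5, 0 and picks A; Player 2 would get 12.
- c2: R compares 3, 10, 6, 0 and picks B; Player 2 would get 2.
- c3: R compares 6, 12, 8, 0 and picks B; Player 2 would get 4.
Maximizing over 12, 2, 4, Player 2 chooses c1. Subgame-perfect outcome: (A, c1) with payoffs (12, 12).

(A, c1)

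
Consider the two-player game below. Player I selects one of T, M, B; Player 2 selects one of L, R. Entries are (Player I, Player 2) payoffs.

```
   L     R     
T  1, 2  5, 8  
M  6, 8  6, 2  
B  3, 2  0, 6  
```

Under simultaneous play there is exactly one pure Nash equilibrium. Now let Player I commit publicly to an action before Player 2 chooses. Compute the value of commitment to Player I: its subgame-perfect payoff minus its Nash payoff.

Solve by backward induction (Player I leads).
- T: BR = R, leader payoff 5.
- M: BR = L, leader payoff 6.
- B: BR = R, leader payoff 0.
Among 5, 6, 0, the best is 6 at M. Subgame-perfect outcome: (M, L) with payoffs (6, 8).
For the simultaneous game, intersect best replies.
Player I's best replies: L→M; R→M.
Player 2's best replies: T→R; M→L; B→R.
Only (M, L) has each player best-responding; Nash payoffs (6, 8).
Player I's commitment gain: 6 − 6 = 0.

0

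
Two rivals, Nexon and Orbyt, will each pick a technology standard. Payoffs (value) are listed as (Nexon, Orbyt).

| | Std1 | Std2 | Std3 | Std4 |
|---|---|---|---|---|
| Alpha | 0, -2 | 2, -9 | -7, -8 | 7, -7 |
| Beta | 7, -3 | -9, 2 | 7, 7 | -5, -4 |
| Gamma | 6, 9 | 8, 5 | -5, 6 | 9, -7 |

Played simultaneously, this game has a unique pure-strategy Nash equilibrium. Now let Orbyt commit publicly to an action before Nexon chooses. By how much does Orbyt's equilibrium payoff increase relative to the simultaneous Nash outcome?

0

Nexon best-responds to each possible Orbyt move:
- Std1: BR = Beta, leader payoff -3.
- Std2: BR = Gamma, leader payoff 5.
- Std3: BR = Beta, leader payoff 7.
- Std4: BR = Gamma, leader payoff -7.
Orbyt's induced payoffs are -3, 5, 7, -7, so Orbyt commits to Std3. Subgame-perfect outcome: (Beta, Std3) with payoffs (7, 7).
For the simultaneous game, intersect best replies.
Nexon's best replies: Std1→Beta; Std2→Gamma; Std3→Beta; Std4→Gamma.
Orbyt's best replies: Alpha→Std1; Beta→Std3; Gamma→Std1.
The unique mutual best reply is (Beta, Std3), giving (7, 7).
Orbyt's commitment gain: 7 − 7 = 0.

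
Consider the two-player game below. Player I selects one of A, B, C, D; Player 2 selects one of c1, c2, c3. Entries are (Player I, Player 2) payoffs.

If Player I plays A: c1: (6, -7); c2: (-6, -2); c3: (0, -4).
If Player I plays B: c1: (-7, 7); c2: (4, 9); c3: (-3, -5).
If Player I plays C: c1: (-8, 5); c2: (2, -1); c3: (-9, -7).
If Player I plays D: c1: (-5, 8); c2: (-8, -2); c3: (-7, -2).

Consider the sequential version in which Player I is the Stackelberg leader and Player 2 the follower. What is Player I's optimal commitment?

B

Solve by backward induction (Player I leads).
- A: BR = c2, leader payoff -6.
- B: BR = c2, leader payoff 4.
- C: BR = c1, leader payoff -8.
- D: BR = c1, leader payoff -5.
Maximizing over -6, 4, -8, -5, Player I chooses B. Subgame-perfect outcome: (B, c2) with payoffs (4, 9).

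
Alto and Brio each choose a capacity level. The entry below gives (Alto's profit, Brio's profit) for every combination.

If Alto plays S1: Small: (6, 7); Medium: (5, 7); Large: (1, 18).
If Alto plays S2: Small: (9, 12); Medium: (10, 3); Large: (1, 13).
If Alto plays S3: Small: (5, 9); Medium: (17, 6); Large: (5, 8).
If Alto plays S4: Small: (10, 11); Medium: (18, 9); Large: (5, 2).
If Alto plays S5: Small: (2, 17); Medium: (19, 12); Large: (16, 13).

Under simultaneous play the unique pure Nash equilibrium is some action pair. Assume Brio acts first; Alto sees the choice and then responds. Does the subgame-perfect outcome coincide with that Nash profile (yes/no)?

Backward induction with Brio moving first.
- Small: BR = S4, leader payoff 11.
- Medium: BR = S5, leader payoff 12.
- Large: BR = S5, leader payoff 13.
Among 11, 12, 13, the best is 13 at Large. Subgame-perfect outcome: (S5, Large) with payoffs (16, 13).
Under simultaneous play:
Alto's best replies: Small→S4; Medium→S5; Large→S5.
Brio's best replies: S1→Large; S2→Large; S3→Small; S4→Small; S5→Small.
Only (S4, Small) has each player best-responding; Nash payoffs (10, 11).
Sequential outcome (S5, Large) differs from the Nash profile (S4, Small).

no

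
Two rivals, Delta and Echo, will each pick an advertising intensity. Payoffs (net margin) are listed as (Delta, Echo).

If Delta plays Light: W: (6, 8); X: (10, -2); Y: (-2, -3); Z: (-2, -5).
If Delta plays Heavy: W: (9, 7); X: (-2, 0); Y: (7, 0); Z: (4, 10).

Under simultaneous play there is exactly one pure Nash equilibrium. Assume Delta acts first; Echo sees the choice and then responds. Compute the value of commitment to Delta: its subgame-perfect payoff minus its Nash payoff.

Solve by backward induction (Delta leads).
- Light → Echo plays W (best of 8, -2, -3, -5); Delta gets 6.
- Heavy → Echo plays Z (best of 7, 0, 0, 10); Delta gets 4.
Maximizing over 6, 4, Delta chooses Light. Subgame-perfect outcome: (Light, W) with payoffs (6, 8).
Now find the simultaneous Nash equilibrium.
Delta's best replies: W→Heavy; X→Light; Y→Heavy; Z→Heavy.
Echo's best replies: Light→W; Heavy→Z.
The unique mutual best reply is (Heavy, Z), giving (4, 10).
Delta's commitment gain: 6 − 4 = 2.

2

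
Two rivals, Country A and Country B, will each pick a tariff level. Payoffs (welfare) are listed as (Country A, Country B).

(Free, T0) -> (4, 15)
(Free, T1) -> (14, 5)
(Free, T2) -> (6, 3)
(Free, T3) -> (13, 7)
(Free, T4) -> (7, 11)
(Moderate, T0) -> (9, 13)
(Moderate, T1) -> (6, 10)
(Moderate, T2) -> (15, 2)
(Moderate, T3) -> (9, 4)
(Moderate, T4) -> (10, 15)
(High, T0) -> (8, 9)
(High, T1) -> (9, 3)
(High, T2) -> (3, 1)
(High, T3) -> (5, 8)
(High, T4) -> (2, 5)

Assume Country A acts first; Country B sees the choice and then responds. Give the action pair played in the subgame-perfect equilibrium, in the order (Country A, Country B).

Solve by backward induction (Country A leads).
- Free: BR = T0, leader payoff 4.
- Moderate: BR = T4, leader payoff 10.
- High: BR = T0, leader payoff 8.
Country A's induced payoffs are 4, 10, 8, so Country A commits to Moderate. Subgame-perfect outcome: (Moderate, T4) with payoffs (10, 15).

(Moderate, T4)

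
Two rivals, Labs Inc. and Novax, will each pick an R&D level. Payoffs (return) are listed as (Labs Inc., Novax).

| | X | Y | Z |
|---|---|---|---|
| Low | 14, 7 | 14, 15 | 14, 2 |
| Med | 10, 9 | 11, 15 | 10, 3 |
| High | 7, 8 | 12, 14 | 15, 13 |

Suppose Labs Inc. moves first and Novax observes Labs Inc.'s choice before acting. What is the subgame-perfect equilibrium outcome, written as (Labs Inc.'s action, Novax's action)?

Work backward from Novax's decision.
- Low → Novax plays Y (best of 7, 15, 2); Labs Inc. gets 14.
- Med → Novax plays Y (best of 9, 15, 3); Labs Inc. gets 11.
- High → Novax plays Y (best of 8, 14, 13); Labs Inc. gets 12.
Labs Inc.'s induced payoffs are 14, 11, 12, so Labs Inc. commits to Low. Subgame-perfect outcome: (Low, Y) with payoffs (14, 15).

(Low, Y)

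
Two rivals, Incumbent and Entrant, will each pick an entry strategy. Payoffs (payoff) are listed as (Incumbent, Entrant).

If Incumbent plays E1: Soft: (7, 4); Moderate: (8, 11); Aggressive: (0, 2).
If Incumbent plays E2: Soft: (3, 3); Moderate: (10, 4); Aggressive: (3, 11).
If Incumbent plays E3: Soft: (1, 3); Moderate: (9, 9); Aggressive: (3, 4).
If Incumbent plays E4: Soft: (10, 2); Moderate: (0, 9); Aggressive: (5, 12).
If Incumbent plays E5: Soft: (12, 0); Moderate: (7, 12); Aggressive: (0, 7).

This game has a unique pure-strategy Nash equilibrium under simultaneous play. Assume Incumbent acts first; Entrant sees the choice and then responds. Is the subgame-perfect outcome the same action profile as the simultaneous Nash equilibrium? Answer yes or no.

Work backward from Entrant's decision.
- E1: Entrant compares 4, 11, 2 and picks Moderate; Incumbent would get 8.
- E2: Entrant compares 3, 4, 11 and picks Aggressive; Incumbent would get 3.
- E3: Entrant compares 3, 9, 4 and picks Moderate; Incumbent would get 9.
- E4: Entrant compares 2, 9, 12 and picks Aggressive; Incumbent would get 5.
- E5: Entrant compares 0, 12, 7 and picks Moderate; Incumbent would get 7.
Incumbent's induced payoffs are 8, 3, 9, 5, 7, so Incumbent commits to E3. Subgame-perfect outcome: (E3, Moderate) with payoffs (9, 9).
Under simultaneous play:
Incumbent's best replies: Soft→E5; Moderate→E2; Aggressive→E4.
Entrant's best replies: E1→Moderate; E2→Aggressive; E3→Moderate; E4→Aggressive; E5→Moderate.
The unique mutual best reply is (E4, Aggressive), giving (5, 12).
Sequential outcome (E3, Moderate) differs from the Nash profile (E4, Aggressive).

no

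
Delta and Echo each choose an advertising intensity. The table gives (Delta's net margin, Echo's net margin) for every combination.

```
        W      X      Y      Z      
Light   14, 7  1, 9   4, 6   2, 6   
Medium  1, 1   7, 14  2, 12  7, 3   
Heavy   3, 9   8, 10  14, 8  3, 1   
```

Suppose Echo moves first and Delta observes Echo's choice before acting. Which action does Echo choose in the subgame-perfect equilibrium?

X

Delta best-responds to each possible Echo move:
- W: Delta compares 14, 1, 3 and picks Light; Echo would get 7.
- X: Delta compares 1, 7, 8 and picks Heavy; Echo would get 10.
- Y: Delta compares 4, 2, 14 and picks Heavy; Echo would get 8.
- Z: Delta compares 2, 7, 3 and picks Medium; Echo would get 3.
Among 7, 10, 8, 3, the best is 10 at X. Subgame-perfect outcome: (Heavy, X) with payoffs (8, 10).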